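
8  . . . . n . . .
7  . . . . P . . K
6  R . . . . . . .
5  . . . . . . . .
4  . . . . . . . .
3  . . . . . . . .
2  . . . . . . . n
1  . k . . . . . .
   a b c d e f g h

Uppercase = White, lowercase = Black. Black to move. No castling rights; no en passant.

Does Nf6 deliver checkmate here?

After Nf6: white king on h7; in check: yes, from the black knight on f6.
White has 5 legal replies: Kh8, Kg7, Kh6, Kg6, Rxf6.
In check but a legal move exists → not checkmate.

no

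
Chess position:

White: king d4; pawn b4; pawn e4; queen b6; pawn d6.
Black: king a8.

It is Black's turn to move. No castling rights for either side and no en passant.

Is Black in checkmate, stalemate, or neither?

Black to move; black king on a8.
In check: no.
King squares — a7: attacked by Qb6; b7: attacked by Qb6; b8: attacked by Qb6.
Legal moves for Black: none.
Not in check and no legal moves → stalemate.

stalemate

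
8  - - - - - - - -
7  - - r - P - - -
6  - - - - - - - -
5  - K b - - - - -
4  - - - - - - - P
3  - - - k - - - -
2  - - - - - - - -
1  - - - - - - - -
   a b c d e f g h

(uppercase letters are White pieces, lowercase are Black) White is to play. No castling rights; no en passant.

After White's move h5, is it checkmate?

no

After h5: black king on d3; in check: no.
Black is not in check, so this cannot be checkmate.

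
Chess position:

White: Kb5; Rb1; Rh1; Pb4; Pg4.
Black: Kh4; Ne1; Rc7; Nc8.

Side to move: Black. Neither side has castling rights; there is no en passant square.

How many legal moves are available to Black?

3

Black to move; king on h4.
In check: yes, from the white rook on h1.
Legal moves: Kg5, Kxg4, Kg3.
Count: 3.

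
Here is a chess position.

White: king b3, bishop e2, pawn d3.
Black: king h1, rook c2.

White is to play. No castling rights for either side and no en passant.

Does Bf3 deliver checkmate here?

After Bf3: black king on h1; in check: yes, from the white bishop on f3.
Black has 3 legal replies: Kh2, Kg1, Rg2.
In check but a legal move exists → not checkmate.

no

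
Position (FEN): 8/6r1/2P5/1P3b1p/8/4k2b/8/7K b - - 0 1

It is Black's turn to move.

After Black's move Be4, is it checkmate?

After Be4: white king on h1; in check: yes, from the black bishop on e4.
White has 1 legal reply: Kh2.
In check but a legal move exists → not checkmate.

no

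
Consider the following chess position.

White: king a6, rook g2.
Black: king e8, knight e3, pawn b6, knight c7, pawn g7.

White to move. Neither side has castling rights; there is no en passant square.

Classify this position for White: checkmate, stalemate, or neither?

neither

White to move; white king on a6.
In check: yes, from the black knight on c7.
Legal moves for White: Kb7, Ka7, Kxb6.
White is in check but has 3 legal moves → neither.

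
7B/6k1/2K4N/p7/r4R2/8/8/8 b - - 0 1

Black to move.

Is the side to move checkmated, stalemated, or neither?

neither

Black to move; black king on g7.
In check: yes, from the white bishop on h8.
King squares — f6: attacked by Rf4; g6: available; h6: available; f7: attacked by Rf4; h7: available; f8: attacked by Rf4; g8: attacked by Nh6; h8: available.
Legal moves for Black: Kxh8, Kh7, Kxh6, Kg6.
Black is in check but has 4 legal moves → neither.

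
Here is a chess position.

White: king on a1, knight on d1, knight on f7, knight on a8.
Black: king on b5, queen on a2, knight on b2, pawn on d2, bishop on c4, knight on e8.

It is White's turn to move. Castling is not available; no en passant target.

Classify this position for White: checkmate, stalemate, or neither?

White to move; white king on a1.
In check: yes, from the black queen on a2.
King squares — b1: attacked by Qa2; a2: attacked by Bc4; b2: attacked by Qa2.
Legal moves for White: none.
In check with no legal moves → checkmate.

checkmate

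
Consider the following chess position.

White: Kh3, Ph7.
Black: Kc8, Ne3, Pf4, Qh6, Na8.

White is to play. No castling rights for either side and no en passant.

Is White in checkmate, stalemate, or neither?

White to move; white king on h3.
In check: yes, from the black queen on h6.
King squares — g2: attacked by Ne3; h2: attacked by Qh6; g3: attacked by Pf4; g4: attacked by Ne3; h4: attacked by Qh6.
Legal moves for White: none.
In check with no legal moves → checkmate.

checkmate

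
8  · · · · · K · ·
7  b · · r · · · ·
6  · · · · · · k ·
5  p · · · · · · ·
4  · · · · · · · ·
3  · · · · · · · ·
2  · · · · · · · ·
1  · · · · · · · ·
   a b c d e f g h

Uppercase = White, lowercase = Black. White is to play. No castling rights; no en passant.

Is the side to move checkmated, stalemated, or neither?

White to move; white king on f8.
In check: no.
Legal moves for White: Kg8, Ke8.
White has 2 legal moves and is not in check → neither.

neither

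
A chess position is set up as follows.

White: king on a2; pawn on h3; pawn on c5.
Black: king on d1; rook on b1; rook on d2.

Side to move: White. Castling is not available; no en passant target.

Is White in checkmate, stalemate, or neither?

White to move; white king on a2.
In check: yes, from the black rook on d2.
King squares — a1: attacked by Rb1; b1: available; b2: attacked by Rb1; a3: available; b3: attacked by Rb1.
Legal moves for White: Ka3, Kxb1.
White is in check but has 2 legal moves → neither.

neither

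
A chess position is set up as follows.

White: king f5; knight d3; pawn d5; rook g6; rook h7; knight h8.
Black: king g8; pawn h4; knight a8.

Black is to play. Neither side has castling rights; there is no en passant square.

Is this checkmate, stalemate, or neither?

Black to move; black king on g8.
In check: yes, from the white rook on g6.
Legal moves for Black: Kf8, Kxh7.
Black is in check but has 2 legal moves → neither.

neither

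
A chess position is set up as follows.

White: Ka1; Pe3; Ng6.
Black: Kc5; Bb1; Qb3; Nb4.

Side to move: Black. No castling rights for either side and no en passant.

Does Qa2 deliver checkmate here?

yes

After Qa2: white king on a1; in check: yes, from the black queen on a2.
King squares — b1: attacked by Qa2; a2: attacked by Bb1; b2: attacked by Qa2.
White has no legal moves → checkmate.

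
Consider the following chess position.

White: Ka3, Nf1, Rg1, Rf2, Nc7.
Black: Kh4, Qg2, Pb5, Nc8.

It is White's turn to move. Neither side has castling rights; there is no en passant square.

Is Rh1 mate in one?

After Rh1: black king on h4; in check: yes, from the white rook on h1.
Black has 5 legal replies: Kg5, Kg4, Qh3+, Qh2, Qxh1.
In check but a legal move exists → not checkmate.

no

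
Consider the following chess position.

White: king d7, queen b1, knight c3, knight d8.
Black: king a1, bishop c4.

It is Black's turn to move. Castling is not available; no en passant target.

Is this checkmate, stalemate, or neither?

Black to move; black king on a1.
In check: yes, from the white queen on b1.
King squares — b1: attacked by Nc3; a2: attacked by Qb1; b2: attacked by Qb1.
Legal moves for Black: none.
In check with no legal moves → checkmate.

checkmate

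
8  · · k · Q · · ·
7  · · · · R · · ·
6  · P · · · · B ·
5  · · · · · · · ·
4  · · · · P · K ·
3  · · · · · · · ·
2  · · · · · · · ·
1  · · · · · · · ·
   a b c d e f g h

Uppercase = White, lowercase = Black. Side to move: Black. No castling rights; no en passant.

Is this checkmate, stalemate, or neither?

checkmate

Black to move; black king on c8.
In check: yes, from the white queen on e8.
King squares — b7: attacked by Re7; c7: attacked by Pb6; d7: attacked by Re7; b8: attacked by Qe8; d8: attacked by Qe8.
Legal moves for Black: none.
In check with no legal moves → checkmate.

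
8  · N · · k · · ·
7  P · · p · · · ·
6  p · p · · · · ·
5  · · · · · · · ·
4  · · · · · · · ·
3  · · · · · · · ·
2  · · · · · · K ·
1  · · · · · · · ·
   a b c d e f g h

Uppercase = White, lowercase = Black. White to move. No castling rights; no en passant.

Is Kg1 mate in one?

After Kg1: black king on e8; in check: no.
Black is not in check, so this cannot be checkmate.

no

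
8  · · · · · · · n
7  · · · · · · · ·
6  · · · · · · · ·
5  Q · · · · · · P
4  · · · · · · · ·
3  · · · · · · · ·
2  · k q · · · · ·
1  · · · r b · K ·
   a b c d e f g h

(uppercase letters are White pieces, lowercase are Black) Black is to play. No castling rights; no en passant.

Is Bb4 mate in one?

yes

After Bb4: white king on g1; in check: yes, from the black rook on d1.
King squares — f1: attacked by Rd1; h1: attacked by Rd1; f2: attacked by Qc2; g2: attacked by Qc2; h2: attacked by Qc2.
White has no legal moves → checkmate.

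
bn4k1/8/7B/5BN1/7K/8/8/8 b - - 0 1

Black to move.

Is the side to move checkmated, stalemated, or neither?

Black to move; black king on g8.
In check: no.
Legal moves for Black: Kh8, Nd7, Nc6, Na6, Bb7, Bc6, Bd5, Be4, Bf3, Bg2, Bh1.
Black has 11 legal moves and is not in check → neither.

neither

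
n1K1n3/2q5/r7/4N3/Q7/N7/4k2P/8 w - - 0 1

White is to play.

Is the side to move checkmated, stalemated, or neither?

White to move; white king on c8.
In check: yes, from the black queen on c7.
King squares — b7: attacked by Qc7; c7: attacked by Na8; d7: attacked by Qc7; b8: attacked by Qc7; d8: attacked by Qc7.
Legal moves for White: none.
In check with no legal moves → checkmate.

checkmate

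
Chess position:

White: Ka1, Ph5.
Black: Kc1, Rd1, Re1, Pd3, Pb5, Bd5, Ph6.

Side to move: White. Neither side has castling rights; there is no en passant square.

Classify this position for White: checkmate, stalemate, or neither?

White to move; white king on a1.
In check: no.
King squares — b1: attacked by Kc1; a2: attacked by Bd5; b2: attacked by Kc1.
Legal moves for White: none.
Not in check and no legal moves → stalemate.

stalemate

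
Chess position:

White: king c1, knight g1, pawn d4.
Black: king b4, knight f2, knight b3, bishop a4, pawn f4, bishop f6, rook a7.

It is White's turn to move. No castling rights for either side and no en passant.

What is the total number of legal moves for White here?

White to move; king on c1.
In check: yes, from the black knight on b3.
Legal moves: Kc2, Kb2, Kb1.
Count: 3.

3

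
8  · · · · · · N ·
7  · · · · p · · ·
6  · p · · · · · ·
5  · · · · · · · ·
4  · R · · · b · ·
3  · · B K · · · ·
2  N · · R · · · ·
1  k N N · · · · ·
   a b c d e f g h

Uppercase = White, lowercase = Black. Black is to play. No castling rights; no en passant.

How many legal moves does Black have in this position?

0

Black to move; king on a1.
In check: yes, from the white bishop on c3.
Legal moves: none.
Count: 0.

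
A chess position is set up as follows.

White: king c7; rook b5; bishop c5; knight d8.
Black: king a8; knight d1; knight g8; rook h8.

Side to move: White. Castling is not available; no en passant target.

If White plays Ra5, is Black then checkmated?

yes

After Ra5: black king on a8; in check: yes, from the white rook on a5.
King squares — a7: attacked by Ra5; b7: attacked by Kc7; b8: attacked by Kc7.
Black has no legal moves → checkmate.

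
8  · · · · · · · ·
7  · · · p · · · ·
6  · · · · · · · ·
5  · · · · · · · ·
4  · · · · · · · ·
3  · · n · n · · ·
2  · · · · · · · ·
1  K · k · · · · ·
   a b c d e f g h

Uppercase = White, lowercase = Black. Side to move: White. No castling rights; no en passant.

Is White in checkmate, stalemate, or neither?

stalemate

White to move; white king on a1.
In check: no.
King squares — b1: attacked by Kc1; a2: attacked by Nc3; b2: attacked by Kc1.
Legal moves for White: none.
Not in check and no legal moves → stalemate.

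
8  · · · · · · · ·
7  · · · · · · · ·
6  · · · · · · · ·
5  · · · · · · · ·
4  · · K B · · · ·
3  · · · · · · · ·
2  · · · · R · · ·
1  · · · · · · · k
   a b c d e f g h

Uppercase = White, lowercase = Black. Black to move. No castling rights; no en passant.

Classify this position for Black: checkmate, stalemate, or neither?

stalemate

Black to move; black king on h1.
In check: no.
King squares — g1: attacked by Bd4; g2: attacked by Re2; h2: attacked by Re2.
Legal moves for Black: none.
Not in check and no legal moves → stalemate.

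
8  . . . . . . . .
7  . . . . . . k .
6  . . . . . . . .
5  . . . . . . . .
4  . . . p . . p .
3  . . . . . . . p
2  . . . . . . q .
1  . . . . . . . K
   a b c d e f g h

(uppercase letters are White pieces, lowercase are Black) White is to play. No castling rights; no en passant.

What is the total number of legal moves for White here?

White to move; king on h1.
In check: yes, from the black queen on g2.
Legal moves: none.
Count: 0.

0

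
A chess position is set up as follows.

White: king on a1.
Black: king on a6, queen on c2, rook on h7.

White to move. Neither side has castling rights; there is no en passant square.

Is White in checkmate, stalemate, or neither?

White to move; white king on a1.
In check: no.
King squares — b1: attacked by Qc2; a2: attacked by Qc2; b2: attacked by Qc2.
Legal moves for White: none.
Not in check and no legal moves → stalemate.

stalemate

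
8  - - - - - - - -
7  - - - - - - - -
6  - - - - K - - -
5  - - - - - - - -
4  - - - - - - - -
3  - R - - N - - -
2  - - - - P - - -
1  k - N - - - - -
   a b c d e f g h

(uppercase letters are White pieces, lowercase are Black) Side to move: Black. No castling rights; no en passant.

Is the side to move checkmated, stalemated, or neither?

stalemate

Black to move; black king on a1.
In check: no.
King squares — b1: attacked by Rb3; a2: attacked by Nc1; b2: attacked by Rb3.
Legal moves for Black: none.
Not in check and no legal moves → stalemate.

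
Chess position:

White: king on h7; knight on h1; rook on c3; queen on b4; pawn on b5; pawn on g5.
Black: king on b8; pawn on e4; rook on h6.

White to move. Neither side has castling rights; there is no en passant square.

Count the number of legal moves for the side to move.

4

White to move; king on h7.
In check: yes, from the black rook on h6.
Legal moves: Kg8, Kg7, Kxh6, gxh6.
Count: 4.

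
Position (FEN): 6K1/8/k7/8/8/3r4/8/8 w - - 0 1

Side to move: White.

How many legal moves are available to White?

5

White to move; king on g8.
In check: no.
Legal moves: Kh8, Kf8, Kh7, Kg7, Kf7.
Count: 5.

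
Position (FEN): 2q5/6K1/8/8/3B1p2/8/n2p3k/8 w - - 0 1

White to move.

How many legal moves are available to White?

White to move; king on g7.
In check: no.
Legal moves: Kh7, Kf7, Kh6, Kg6, Kf6, Ba7, Bf6, Bb6, Be5, Bc5, Be3, Bc3, Bf2, Bb2, Bg1+, Ba1.
Count: 16.

16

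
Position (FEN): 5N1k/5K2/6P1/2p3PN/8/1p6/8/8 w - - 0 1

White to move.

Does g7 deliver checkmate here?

yes

After g7: black king on h8; in check: yes, from the white pawn on g7.
King squares — g7: attacked by Nh5; h7: attacked by Nf8; g8: attacked by Kf7.
Black has no legal moves → checkmate.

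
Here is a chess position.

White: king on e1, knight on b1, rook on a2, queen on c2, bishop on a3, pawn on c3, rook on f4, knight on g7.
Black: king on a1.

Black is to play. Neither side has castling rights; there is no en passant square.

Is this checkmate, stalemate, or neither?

Black to move; black king on a1.
In check: yes, from the white rook on a2.
King squares — b1: attacked by Qc2; a2: attacked by Qc2; b2: attacked by Ra2.
Legal moves for Black: none.
In check with no legal moves → checkmate.

checkmate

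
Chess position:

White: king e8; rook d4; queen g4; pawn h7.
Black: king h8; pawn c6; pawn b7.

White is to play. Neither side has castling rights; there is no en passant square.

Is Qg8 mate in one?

After Qg8: black king on h8; in check: yes, from the white queen on g8.
King squares — g7: attacked by Qg8; h7: attacked by Qg8; g8: attacked by Ph7.
Black has no legal moves → checkmate.

yes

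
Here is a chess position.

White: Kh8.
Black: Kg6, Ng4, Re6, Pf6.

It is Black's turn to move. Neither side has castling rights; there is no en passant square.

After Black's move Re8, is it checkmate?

After Re8: white king on h8; in check: yes, from the black rook on e8.
King squares — g7: attacked by Kg6; h7: attacked by Kg6; g8: attacked by Re8.
White has no legal moves → checkmate.

yes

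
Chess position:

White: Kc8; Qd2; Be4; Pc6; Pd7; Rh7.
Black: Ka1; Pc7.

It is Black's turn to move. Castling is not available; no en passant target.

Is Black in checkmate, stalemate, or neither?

Black to move; black king on a1.
In check: no.
King squares — b1: attacked by Be4; a2: attacked by Qd2; b2: attacked by Qd2.
Legal moves for Black: none.
Not in check and no legal moves → stalemate.

stalemate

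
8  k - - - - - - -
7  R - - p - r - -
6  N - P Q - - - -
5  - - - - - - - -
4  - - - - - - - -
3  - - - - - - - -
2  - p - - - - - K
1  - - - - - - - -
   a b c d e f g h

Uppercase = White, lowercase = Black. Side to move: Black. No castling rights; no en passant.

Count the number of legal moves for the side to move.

1

Black to move; king on a8.
In check: yes, from the white rook on a7.
Legal moves: Kxa7.
Count: 1.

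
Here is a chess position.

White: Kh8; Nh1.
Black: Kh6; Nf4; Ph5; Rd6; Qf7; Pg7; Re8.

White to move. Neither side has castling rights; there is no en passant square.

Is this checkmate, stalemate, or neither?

checkmate

White to move; white king on h8.
In check: yes, from the black rook on e8.
King squares — g7: attacked by Kh6; h7: attacked by Kh6; g8: attacked by Qf7.
Legal moves for White: none.
In check with no legal moves → checkmate.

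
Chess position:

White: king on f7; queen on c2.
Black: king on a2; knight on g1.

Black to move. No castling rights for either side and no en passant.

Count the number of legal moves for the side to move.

Black to move; king on a2.
In check: yes, from the white queen on c2.
Legal moves: Ka3, Ka1.
Count: 2.

2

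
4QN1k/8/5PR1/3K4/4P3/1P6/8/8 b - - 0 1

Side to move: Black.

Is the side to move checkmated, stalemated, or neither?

stalemate

Black to move; black king on h8.
In check: no.
King squares — g7: attacked by Pf6; h7: attacked by Nf8; g8: attacked by Rg6.
Legal moves for Black: none.
Not in check and no legal moves → stalemate.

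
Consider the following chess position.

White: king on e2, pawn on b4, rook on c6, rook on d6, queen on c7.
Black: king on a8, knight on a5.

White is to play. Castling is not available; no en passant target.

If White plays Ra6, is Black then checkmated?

After Ra6: black king on a8; in check: yes, from the white rook on a6.
King squares — a7: attacked by Ra6; b7: attacked by Qc7; b8: attacked by Qc7.
Black has no legal moves → checkmate.

yes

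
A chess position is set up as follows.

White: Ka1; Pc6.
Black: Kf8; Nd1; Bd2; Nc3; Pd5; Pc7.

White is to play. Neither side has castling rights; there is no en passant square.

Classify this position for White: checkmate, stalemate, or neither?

stalemate

White to move; white king on a1.
In check: no.
King squares — b1: attacked by Nc3; a2: attacked by Nc3; b2: attacked by Nd1.
Legal moves for White: none.
Not in check and no legal moves → stalemate.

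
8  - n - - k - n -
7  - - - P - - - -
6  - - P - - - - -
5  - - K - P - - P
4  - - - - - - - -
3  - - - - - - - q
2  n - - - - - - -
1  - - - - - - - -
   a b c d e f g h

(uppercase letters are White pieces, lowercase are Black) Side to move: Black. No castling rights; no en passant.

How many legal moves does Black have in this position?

Black to move; king on e8.
In check: yes, from the white pawn on d7.
Legal moves: Kf8, Kd8, Kf7, Ke7, Nxd7+, Qxd7.
Count: 6.

6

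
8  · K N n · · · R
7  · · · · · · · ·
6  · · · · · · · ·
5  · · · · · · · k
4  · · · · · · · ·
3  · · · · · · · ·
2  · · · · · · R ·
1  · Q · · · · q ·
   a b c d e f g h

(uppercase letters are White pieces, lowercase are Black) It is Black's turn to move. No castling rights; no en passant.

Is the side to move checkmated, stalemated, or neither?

Black to move; black king on h5.
In check: yes, from the white rook on h8.
King squares — g4: attacked by Rg2; h4: attacked by Rh8; g5: attacked by Rg2; g6: attacked by Qb1; h6: attacked by Rh8.
Legal moves for Black: none.
In check with no legal moves → checkmate.

checkmate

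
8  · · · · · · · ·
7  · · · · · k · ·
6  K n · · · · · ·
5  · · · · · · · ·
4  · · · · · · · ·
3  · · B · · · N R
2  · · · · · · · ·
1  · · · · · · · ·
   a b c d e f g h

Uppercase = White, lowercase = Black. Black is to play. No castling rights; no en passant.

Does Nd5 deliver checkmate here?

no

After Nd5: white king on a6; in check: no.
White is not in check, so this cannot be checkmate.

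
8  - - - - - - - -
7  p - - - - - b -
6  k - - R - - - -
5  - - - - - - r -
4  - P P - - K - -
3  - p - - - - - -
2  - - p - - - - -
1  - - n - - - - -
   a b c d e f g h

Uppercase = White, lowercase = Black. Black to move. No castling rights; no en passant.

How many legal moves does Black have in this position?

1

Black to move; king on a6.
In check: yes, from the white rook on d6.
Legal moves: Kb7.
Count: 1.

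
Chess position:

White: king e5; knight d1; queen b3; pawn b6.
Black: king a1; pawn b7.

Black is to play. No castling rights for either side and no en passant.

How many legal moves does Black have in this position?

0

Black to move; king on a1.
In check: no.
Legal moves: none.
Count: 0.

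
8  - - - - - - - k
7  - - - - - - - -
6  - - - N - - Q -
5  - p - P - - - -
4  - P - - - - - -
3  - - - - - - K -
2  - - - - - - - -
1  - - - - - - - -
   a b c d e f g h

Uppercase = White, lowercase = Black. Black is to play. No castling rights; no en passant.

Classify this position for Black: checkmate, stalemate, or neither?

stalemate

Black to move; black king on h8.
In check: no.
King squares — g7: attacked by Qg6; h7: attacked by Qg6; g8: attacked by Qg6.
Legal moves for Black: none.
Not in check and no legal moves → stalemate.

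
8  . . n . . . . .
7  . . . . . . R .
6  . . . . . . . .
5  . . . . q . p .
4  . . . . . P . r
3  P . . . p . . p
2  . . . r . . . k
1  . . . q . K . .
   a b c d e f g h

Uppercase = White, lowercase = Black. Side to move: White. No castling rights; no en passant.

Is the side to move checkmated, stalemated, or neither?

White to move; white king on f1.
In check: yes, from the black queen on d1.
King squares — e1: attacked by Qd1; g1: attacked by Qd1; e2: attacked by Qd1; f2: attacked by Rd2; g2: attacked by Rd2.
Legal moves for White: none.
In check with no legal moves → checkmate.

checkmate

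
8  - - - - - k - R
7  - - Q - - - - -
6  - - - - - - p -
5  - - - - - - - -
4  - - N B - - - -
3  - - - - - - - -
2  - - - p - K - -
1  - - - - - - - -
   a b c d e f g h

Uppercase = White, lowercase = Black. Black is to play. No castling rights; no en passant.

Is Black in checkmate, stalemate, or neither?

checkmate

Black to move; black king on f8.
In check: yes, from the white rook on h8.
King squares — e7: attacked by Qc7; f7: attacked by Qc7; g7: attacked by Bd4; e8: attacked by Rh8; g8: attacked by Rh8.
Legal moves for Black: none.
In check with no legal moves → checkmate.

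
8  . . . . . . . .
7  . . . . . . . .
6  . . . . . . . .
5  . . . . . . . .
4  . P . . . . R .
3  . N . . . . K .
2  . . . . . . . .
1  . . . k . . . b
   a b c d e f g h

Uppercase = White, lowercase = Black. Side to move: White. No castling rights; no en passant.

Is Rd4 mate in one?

no

After Rd4: black king on d1; in check: yes, from the white rook on d4.
Black has 3 legal replies: Ke2, Kc2, Ke1.
In check but a legal move exists → not checkmate.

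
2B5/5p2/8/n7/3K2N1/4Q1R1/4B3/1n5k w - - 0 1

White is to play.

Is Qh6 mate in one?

yes

After Qh6: black king on h1; in check: yes, from the white queen on h6.
King squares — g1: attacked by Rg3; g2: attacked by Rg3; h2: attacked by Ng4.
Black has no legal moves → checkmate.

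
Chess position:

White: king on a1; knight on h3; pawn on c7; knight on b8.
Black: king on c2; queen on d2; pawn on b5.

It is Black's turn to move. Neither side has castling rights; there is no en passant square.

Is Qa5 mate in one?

After Qa5: white king on a1; in check: yes, from the black queen on a5.
King squares — b1: attacked by Kc2; a2: attacked by Qa5; b2: attacked by Kc2.
White has no legal moves → checkmate.

yes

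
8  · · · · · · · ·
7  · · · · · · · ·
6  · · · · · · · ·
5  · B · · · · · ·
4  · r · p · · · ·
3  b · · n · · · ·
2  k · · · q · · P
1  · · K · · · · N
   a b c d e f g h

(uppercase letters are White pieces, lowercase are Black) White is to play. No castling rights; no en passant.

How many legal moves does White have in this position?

White to move; king on c1.
In check: yes, from the black bishop on a3 and the black knight on d3.
Legal moves: none.
Count: 0.

0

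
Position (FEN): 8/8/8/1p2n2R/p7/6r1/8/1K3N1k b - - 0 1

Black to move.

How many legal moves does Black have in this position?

Black to move; king on h1.
In check: yes, from the white rook on h5.
Legal moves: Kg2, Kg1, Rh3.
Count: 3.

3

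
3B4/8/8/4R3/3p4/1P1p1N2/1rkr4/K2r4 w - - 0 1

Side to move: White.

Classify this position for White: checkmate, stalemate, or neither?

White to move; white king on a1.
In check: yes, from the black rook on d1.
King squares — b1: attacked by Rd1; a2: attacked by Rb2; b2: attacked by Kc2.
Legal moves for White: none.
In check with no legal moves → checkmate.

checkmate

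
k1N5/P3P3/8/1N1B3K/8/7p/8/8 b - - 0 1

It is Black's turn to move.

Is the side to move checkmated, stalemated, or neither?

checkmate

Black to move; black king on a8.
In check: yes, from the white bishop on d5.
King squares — a7: attacked by Nb5; b7: attacked by Bd5; b8: attacked by Pa7.
Legal moves for Black: none.
In check with no legal moves → checkmate.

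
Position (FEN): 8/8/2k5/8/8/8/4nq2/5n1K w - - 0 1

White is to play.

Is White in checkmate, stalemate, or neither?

stalemate

White to move; white king on h1.
In check: no.
King squares — g1: attacked by Ne2; g2: attacked by Qf2; h2: attacked by Nf1.
Legal moves for White: none.
Not in check and no legal moves → stalemate.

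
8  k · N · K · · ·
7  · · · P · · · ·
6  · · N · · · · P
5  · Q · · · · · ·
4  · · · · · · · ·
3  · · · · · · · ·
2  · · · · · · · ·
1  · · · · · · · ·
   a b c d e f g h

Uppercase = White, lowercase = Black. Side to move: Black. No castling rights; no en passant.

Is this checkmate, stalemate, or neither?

stalemate

Black to move; black king on a8.
In check: no.
King squares — a7: attacked by Nc6; b7: attacked by Qb5; b8: attacked by Qb5.
Legal moves for Black: none.
Not in check and no legal moves → stalemate.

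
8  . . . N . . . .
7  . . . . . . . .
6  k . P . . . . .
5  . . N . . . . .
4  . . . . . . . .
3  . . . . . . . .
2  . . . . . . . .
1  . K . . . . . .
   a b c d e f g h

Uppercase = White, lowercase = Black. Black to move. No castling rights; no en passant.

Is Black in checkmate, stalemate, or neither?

Black to move; black king on a6.
In check: yes, from the white knight on c5.
Legal moves for Black: Ka7, Kb6, Kb5, Ka5.
Black is in check but has 4 legal moves → neither.

neither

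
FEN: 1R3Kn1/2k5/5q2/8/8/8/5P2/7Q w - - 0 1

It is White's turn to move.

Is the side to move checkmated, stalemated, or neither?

neither

White to move; white king on f8.
In check: yes, from the black queen on f6.
King squares — e7: attacked by Qf6; f7: attacked by Qf6; g7: attacked by Qf6; e8: available; g8: available.
Legal moves for White: Kxg8, Ke8.
White is in check but has 2 legal moves → neither.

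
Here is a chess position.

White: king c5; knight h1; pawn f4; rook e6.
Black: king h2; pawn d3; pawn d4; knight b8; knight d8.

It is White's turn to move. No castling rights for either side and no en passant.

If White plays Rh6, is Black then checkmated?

After Rh6: black king on h2; in check: yes, from the white rook on h6.
Black has 2 legal replies: Kg2, Kg1.
In check but a legal move exists → not checkmate.

no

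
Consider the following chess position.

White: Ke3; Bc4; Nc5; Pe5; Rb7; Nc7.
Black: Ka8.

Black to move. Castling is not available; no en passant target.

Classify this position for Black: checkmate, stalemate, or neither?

checkmate

Black to move; black king on a8.
In check: yes, from the white knight on c7.
King squares — a7: attacked by Rb7; b7: attacked by Nc5; b8: attacked by Rb7.
Legal moves for Black: none.
In check with no legal moves → checkmate.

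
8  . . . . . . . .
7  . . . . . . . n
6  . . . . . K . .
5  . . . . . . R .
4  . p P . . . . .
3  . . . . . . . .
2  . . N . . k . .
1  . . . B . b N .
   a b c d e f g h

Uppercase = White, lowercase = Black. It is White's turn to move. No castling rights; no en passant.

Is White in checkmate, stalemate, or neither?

White to move; white king on f6.
In check: yes, from the black knight on h7.
Legal moves for White: Kg7, Kf7, Ke7, Kg6, Ke6, Kf5, Ke5.
White is in check but has 7 legal moves → neither.

neither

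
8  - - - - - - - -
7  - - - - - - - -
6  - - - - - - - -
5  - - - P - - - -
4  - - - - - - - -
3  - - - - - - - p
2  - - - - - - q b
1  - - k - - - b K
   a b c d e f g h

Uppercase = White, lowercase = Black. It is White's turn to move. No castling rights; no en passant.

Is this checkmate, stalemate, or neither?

checkmate

White to move; white king on h1.
In check: yes, from the black queen on g2.
King squares — g1: attacked by Qg2; g2: attacked by Ph3; h2: attacked by Bg1.
Legal moves for White: none.
In check with no legal moves → checkmate.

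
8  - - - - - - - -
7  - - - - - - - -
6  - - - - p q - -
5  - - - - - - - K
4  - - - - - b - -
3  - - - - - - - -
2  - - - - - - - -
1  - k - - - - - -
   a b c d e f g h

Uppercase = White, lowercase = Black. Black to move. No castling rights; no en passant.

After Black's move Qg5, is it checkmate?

After Qg5: white king on h5; in check: yes, from the black queen on g5.
King squares — g4: attacked by Qg5; h4: attacked by Qg5; g5: attacked by Bf4; g6: attacked by Qg5; h6: attacked by Qg5.
White has no legal moves → checkmate.

yes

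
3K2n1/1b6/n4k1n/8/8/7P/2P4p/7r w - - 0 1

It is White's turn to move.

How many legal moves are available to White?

5

White to move; king on d8.
In check: no.
Legal moves: Ke8, Kd7, h4, c3, c4.
Count: 5.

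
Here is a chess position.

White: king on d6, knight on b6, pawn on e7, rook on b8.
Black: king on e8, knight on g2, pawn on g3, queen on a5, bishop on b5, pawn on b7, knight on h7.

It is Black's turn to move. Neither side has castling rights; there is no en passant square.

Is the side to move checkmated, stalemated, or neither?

neither

Black to move; black king on e8.
In check: yes, from the white rook on b8.
Legal moves for Black: Kf7.
Black is in check but has 1 legal move → neither.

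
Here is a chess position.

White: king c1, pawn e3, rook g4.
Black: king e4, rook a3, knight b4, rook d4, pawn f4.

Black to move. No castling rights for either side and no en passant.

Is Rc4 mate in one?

no

After Rc4: white king on c1; in check: yes, from the black rook on c4.
White has 4 legal replies: Kd2, Kb2, Kd1, Kb1.
In check but a legal move exists → not checkmate.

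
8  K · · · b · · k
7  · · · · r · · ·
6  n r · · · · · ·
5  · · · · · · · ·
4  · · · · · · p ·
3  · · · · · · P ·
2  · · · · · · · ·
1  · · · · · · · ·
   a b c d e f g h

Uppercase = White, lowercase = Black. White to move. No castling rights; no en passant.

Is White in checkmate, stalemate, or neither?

White to move; white king on a8.
In check: no.
King squares — a7: attacked by Re7; b7: attacked by Rb6; b8: attacked by Na6.
Legal moves for White: none.
Not in check and no legal moves → stalemate.

stalemate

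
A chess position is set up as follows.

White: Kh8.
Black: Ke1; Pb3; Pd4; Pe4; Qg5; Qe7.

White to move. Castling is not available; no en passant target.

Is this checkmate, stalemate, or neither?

White to move; white king on h8.
In check: no.
King squares — g7: attacked by Qg5; h7: attacked by Qe7; g8: attacked by Qg5.
Legal moves for White: none.
Not in check and no legal moves → stalemate.

stalemate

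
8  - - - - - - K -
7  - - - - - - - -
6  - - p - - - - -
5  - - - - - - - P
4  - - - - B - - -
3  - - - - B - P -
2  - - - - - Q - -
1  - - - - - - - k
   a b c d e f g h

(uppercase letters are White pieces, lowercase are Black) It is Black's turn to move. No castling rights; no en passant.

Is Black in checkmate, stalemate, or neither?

Black to move; black king on h1.
In check: yes, from the white bishop on e4.
King squares — g1: attacked by Qf2; g2: attacked by Qf2; h2: attacked by Qf2.
Legal moves for Black: none.
In check with no legal moves → checkmate.

checkmate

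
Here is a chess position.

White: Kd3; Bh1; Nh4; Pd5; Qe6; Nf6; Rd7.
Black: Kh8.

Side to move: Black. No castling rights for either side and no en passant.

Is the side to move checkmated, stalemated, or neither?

Black to move; black king on h8.
In check: no.
King squares — g7: attacked by Rd7; h7: attacked by Nf6; g8: attacked by Qe6.
Legal moves for Black: none.
Not in check and no legal moves → stalemate.

stalemate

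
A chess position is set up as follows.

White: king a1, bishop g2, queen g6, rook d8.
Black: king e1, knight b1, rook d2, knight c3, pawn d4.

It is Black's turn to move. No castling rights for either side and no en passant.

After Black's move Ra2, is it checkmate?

After Ra2: white king on a1; in check: yes, from the black rook on a2.
King squares — b1: attacked by Nc3; a2: attacked by Nc3; b2: attacked by Ra2.
White has no legal moves → checkmate.

yes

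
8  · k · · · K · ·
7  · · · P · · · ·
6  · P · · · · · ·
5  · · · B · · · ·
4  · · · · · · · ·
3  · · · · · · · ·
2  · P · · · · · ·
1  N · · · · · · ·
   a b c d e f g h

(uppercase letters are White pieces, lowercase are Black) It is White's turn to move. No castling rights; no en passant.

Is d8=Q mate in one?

After d8=Q: black king on b8; in check: yes, from the white queen on d8.
King squares — a7: attacked by Pb6; b7: attacked by Bd5; c7: attacked by Pb6; a8: attacked by Bd5; c8: attacked by Qd8.
Black has no legal moves → checkmate.

yes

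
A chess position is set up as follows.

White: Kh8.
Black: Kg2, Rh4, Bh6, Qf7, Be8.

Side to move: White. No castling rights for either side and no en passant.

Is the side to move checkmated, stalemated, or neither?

White to move; white king on h8.
In check: no.
King squares — g7: attacked by Bh6; h7: attacked by Qf7; g8: attacked by Qf7.
Legal moves for White: none.
Not in check and no legal moves → stalemate.

stalemate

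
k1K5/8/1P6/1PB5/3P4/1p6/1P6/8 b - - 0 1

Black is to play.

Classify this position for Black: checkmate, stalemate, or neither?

stalemate

Black to move; black king on a8.
In check: no.
King squares — a7: attacked by Pb6; b7: attacked by Kc8; b8: attacked by Kc8.
Legal moves for Black: none.
Not in check and no legal moves → stalemate.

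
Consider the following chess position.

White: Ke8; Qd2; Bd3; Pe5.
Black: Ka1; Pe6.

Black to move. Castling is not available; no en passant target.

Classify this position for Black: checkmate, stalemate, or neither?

stalemate

Black to move; black king on a1.
In check: no.
King squares — b1: attacked by Bd3; a2: attacked by Qd2; b2: attacked by Qd2.
Legal moves for Black: none.
Not in check and no legal moves → stalemate.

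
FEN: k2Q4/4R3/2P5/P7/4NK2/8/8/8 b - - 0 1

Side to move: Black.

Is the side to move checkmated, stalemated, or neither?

Black to move; black king on a8.
In check: yes, from the white queen on d8.
King squares — a7: attacked by Re7; b7: attacked by Pc6; b8: attacked by Qd8.
Legal moves for Black: none.
In check with no legal moves → checkmate.

checkmate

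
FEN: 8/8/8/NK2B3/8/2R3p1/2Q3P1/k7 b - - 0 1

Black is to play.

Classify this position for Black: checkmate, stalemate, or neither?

Black to move; black king on a1.
In check: no.
King squares — b1: attacked by Qc2; a2: attacked by Qc2; b2: attacked by Qc2.
Legal moves for Black: none.
Not in check and no legal moves → stalemate.

stalemate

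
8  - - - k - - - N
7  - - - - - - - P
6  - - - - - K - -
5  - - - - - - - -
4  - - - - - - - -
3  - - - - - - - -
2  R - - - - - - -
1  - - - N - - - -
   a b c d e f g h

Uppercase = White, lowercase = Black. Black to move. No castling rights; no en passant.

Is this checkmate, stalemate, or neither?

Black to move; black king on d8.
In check: no.
Legal moves for Black: Ke8, Kc8, Kd7, Kc7.
Black has 4 legal moves and is not in check → neither.

neither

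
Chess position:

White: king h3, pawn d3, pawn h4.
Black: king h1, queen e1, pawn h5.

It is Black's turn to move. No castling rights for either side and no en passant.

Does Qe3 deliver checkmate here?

yes

After Qe3: white king on h3; in check: yes, from the black queen on e3.
King squares — g2: attacked by Kh1; h2: attacked by Kh1; g3: attacked by Qe3; g4: attacked by Ph5; h4: own pawn.
White has no legal moves → checkmate.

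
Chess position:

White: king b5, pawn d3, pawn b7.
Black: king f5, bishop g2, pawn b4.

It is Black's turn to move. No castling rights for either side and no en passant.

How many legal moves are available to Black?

16

Black to move; king on f5.
In check: no.
Legal moves: Kg6, Kf6, Ke6, Kg5, Ke5, Kg4, Kf4, Bxb7, Bc6+, Bd5, Be4, Bh3, Bf3, Bh1, Bf1, b3.
Count: 16.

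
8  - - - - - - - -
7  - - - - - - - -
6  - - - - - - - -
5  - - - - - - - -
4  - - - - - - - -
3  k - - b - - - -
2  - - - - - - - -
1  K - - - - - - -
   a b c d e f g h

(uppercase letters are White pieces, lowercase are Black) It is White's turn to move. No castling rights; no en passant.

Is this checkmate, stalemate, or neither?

stalemate

White to move; white king on a1.
In check: no.
King squares — b1: attacked by Bd3; a2: attacked by Ka3; b2: attacked by Ka3.
Legal moves for White: none.
Not in check and no legal moves → stalemate.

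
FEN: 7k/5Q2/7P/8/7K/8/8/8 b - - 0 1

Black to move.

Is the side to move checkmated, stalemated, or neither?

stalemate

Black to move; black king on h8.
In check: no.
King squares — g7: attacked by Ph6; h7: attacked by Qf7; g8: attacked by Qf7.
Legal moves for Black: none.
Not in check and no legal moves → stalemate.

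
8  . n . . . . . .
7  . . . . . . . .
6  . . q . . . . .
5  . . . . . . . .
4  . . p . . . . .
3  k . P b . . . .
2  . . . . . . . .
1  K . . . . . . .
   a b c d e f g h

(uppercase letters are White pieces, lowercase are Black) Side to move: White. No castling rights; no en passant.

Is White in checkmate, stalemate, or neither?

stalemate

White to move; white king on a1.
In check: no.
King squares — b1: attacked by Bd3; a2: attacked by Ka3; b2: attacked by Ka3.
Legal moves for White: none.
Not in check and no legal moves → stalemate.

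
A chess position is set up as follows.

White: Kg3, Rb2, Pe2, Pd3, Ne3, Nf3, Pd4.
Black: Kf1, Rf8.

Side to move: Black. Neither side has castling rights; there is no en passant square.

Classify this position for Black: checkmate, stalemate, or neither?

Black to move; black king on f1.
In check: yes, from the white knight on e3.
King squares — e1: attacked by Nf3; g1: attacked by Nf3; e2: attacked by Rb2; f2: attacked by Kg3; g2: attacked by Ne3.
Legal moves for Black: none.
In check with no legal moves → checkmate.

checkmate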